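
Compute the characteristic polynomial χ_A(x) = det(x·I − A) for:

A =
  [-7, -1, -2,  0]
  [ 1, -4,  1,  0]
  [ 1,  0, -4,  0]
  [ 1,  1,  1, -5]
x^4 + 20*x^3 + 150*x^2 + 500*x + 625

Expanding det(x·I − A) (e.g. by cofactor expansion or by noting that A is similar to its Jordan form J, which has the same characteristic polynomial as A) gives
  χ_A(x) = x^4 + 20*x^3 + 150*x^2 + 500*x + 625
which factors as (x + 5)^4. The eigenvalues (with algebraic multiplicities) are λ = -5 with multiplicity 4.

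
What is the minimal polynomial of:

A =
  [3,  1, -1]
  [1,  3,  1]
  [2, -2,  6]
x^2 - 8*x + 16

The characteristic polynomial is χ_A(x) = (x - 4)^3, so the eigenvalues are known. The minimal polynomial is
  m_A(x) = Π_λ (x − λ)^{k_λ}
where k_λ is the size of the *largest* Jordan block for λ (equivalently, the smallest k with (A − λI)^k v = 0 for every generalised eigenvector v of λ).

  λ = 4: largest Jordan block has size 2, contributing (x − 4)^2

So m_A(x) = (x - 4)^2 = x^2 - 8*x + 16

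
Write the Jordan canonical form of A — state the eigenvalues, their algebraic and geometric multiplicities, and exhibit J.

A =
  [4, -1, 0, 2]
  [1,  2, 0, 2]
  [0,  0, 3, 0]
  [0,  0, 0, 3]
J_2(3) ⊕ J_1(3) ⊕ J_1(3)

The characteristic polynomial is
  det(x·I − A) = x^4 - 12*x^3 + 54*x^2 - 108*x + 81 = (x - 3)^4

Eigenvalues and multiplicities (the geometric multiplicity of λ is n − rank(A − λI), which equals the number of Jordan blocks for λ):
  λ = 3: algebraic multiplicity = 4, geometric multiplicity = 3

Determining the block sizes for each eigenvalue:
  λ = 3: 3 blocks summing to 4 forces exactly one block of size 2 and the rest size 1 → block sizes [2, 1, 1]

Assembling the blocks gives a Jordan form
J =
  [3, 1, 0, 0]
  [0, 3, 0, 0]
  [0, 0, 3, 0]
  [0, 0, 0, 3]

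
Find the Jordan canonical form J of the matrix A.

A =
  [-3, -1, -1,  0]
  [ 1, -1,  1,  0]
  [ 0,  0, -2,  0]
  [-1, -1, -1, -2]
J_2(-2) ⊕ J_1(-2) ⊕ J_1(-2)

The characteristic polynomial is
  det(x·I − A) = x^4 + 8*x^3 + 24*x^2 + 32*x + 16 = (x + 2)^4

Eigenvalues and multiplicities (the geometric multiplicity of λ is n − rank(A − λI), which equals the number of Jordan blocks for λ):
  λ = -2: algebraic multiplicity = 4, geometric multiplicity = 3

Determining the block sizes for each eigenvalue:
  λ = -2: 3 blocks summing to 4 forces exactly one block of size 2 and the rest size 1 → block sizes [2, 1, 1]

Assembling the blocks gives a Jordan form
J =
  [-2,  1,  0,  0]
  [ 0, -2,  0,  0]
  [ 0,  0, -2,  0]
  [ 0,  0,  0, -2]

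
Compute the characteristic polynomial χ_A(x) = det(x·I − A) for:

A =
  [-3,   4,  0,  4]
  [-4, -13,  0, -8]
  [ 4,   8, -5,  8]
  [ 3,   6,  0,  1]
x^4 + 20*x^3 + 150*x^2 + 500*x + 625

Expanding det(x·I − A) (e.g. by cofactor expansion or by noting that A is similar to its Jordan form J, which has the same characteristic polynomial as A) gives
  χ_A(x) = x^4 + 20*x^3 + 150*x^2 + 500*x + 625
which factors as (x + 5)^4. The eigenvalues (with algebraic multiplicities) are λ = -5 with multiplicity 4.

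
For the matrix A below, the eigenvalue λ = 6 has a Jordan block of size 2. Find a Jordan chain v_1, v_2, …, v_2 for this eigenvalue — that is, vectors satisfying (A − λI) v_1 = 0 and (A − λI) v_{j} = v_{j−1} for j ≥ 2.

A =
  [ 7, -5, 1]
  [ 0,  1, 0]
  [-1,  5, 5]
A Jordan chain for λ = 6 of length 2:
v_1 = (1, 0, -1)ᵀ
v_2 = (1, 0, 0)ᵀ

Let N = A − (6)·I. We want v_2 with N^2 v_2 = 0 but N^1 v_2 ≠ 0; then v_{j-1} := N · v_j for j = 2, …, 2.

Pick v_2 = (1, 0, 0)ᵀ.
Then v_1 = N · v_2 = (1, 0, -1)ᵀ.

Sanity check: (A − (6)·I) v_1 = (0, 0, 0)ᵀ = 0. ✓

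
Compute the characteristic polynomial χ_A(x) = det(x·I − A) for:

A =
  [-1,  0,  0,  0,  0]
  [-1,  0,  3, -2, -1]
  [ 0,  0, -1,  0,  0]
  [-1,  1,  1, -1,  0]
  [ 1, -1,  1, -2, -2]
x^5 + 5*x^4 + 10*x^3 + 10*x^2 + 5*x + 1

Expanding det(x·I − A) (e.g. by cofactor expansion or by noting that A is similar to its Jordan form J, which has the same characteristic polynomial as A) gives
  χ_A(x) = x^5 + 5*x^4 + 10*x^3 + 10*x^2 + 5*x + 1
which factors as (x + 1)^5. The eigenvalues (with algebraic multiplicities) are λ = -1 with multiplicity 5.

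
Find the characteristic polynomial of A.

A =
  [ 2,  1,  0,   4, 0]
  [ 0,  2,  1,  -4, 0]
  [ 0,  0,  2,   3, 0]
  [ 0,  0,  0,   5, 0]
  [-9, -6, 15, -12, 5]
x^5 - 16*x^4 + 97*x^3 - 278*x^2 + 380*x - 200

Expanding det(x·I − A) (e.g. by cofactor expansion or by noting that A is similar to its Jordan form J, which has the same characteristic polynomial as A) gives
  χ_A(x) = x^5 - 16*x^4 + 97*x^3 - 278*x^2 + 380*x - 200
which factors as (x - 5)^2*(x - 2)^3. The eigenvalues (with algebraic multiplicities) are λ = 2 with multiplicity 3, λ = 5 with multiplicity 2.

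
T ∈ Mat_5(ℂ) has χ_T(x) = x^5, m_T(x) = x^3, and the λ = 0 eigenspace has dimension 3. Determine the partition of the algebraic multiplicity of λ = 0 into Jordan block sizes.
Block sizes for λ = 0: [3, 1, 1]

Step 1 — from the characteristic polynomial, algebraic multiplicity of λ = 0 is 5. From dim ker(T − (0)·I) = 3, there are exactly 3 Jordan blocks for λ = 0.
Step 2 — from the minimal polynomial, the factor (x − 0)^3 tells us the largest block for λ = 0 has size 3.
Step 3 — with total size 5, 3 blocks, and largest block 3, the block sizes (in nonincreasing order) are [3, 1, 1].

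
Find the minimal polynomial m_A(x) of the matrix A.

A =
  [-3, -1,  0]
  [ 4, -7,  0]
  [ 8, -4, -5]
x^2 + 10*x + 25

The characteristic polynomial is χ_A(x) = (x + 5)^3, so the eigenvalues are known. The minimal polynomial is
  m_A(x) = Π_λ (x − λ)^{k_λ}
where k_λ is the size of the *largest* Jordan block for λ (equivalently, the smallest k with (A − λI)^k v = 0 for every generalised eigenvector v of λ).

  λ = -5: largest Jordan block has size 2, contributing (x + 5)^2

So m_A(x) = (x + 5)^2 = x^2 + 10*x + 25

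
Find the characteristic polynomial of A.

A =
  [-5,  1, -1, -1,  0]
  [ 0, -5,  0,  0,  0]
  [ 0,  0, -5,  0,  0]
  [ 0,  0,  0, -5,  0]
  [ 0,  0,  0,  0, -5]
x^5 + 25*x^4 + 250*x^3 + 1250*x^2 + 3125*x + 3125

Expanding det(x·I − A) (e.g. by cofactor expansion or by noting that A is similar to its Jordan form J, which has the same characteristic polynomial as A) gives
  χ_A(x) = x^5 + 25*x^4 + 250*x^3 + 1250*x^2 + 3125*x + 3125
which factors as (x + 5)^5. The eigenvalues (with algebraic multiplicities) are λ = -5 with multiplicity 5.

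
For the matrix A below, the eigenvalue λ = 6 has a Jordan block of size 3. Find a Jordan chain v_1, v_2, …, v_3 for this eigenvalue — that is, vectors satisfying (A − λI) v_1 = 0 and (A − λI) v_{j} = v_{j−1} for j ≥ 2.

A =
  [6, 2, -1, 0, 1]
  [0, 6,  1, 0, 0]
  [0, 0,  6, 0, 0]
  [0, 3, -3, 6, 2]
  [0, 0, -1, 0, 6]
A Jordan chain for λ = 6 of length 3:
v_1 = (1, 0, 0, 1, 0)ᵀ
v_2 = (-1, 1, 0, -3, -1)ᵀ
v_3 = (0, 0, 1, 0, 0)ᵀ

Let N = A − (6)·I. We want v_3 with N^3 v_3 = 0 but N^2 v_3 ≠ 0; then v_{j-1} := N · v_j for j = 3, …, 2.

Pick v_3 = (0, 0, 1, 0, 0)ᵀ.
Then v_2 = N · v_3 = (-1, 1, 0, -3, -1)ᵀ.
Then v_1 = N · v_2 = (1, 0, 0, 1, 0)ᵀ.

Sanity check: (A − (6)·I) v_1 = (0, 0, 0, 0, 0)ᵀ = 0. ✓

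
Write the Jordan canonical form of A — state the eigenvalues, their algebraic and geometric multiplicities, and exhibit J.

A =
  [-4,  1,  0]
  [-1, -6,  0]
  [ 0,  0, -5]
J_2(-5) ⊕ J_1(-5)

The characteristic polynomial is
  det(x·I − A) = x^3 + 15*x^2 + 75*x + 125 = (x + 5)^3

Eigenvalues and multiplicities (the geometric multiplicity of λ is n − rank(A − λI), which equals the number of Jordan blocks for λ):
  λ = -5: algebraic multiplicity = 3, geometric multiplicity = 2

Determining the block sizes for each eigenvalue:
  λ = -5: 2 blocks summing to 3 forces exactly one block of size 2 and the rest size 1 → block sizes [2, 1]

Assembling the blocks gives a Jordan form
J =
  [-5,  1,  0]
  [ 0, -5,  0]
  [ 0,  0, -5]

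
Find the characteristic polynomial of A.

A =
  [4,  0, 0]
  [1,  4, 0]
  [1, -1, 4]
x^3 - 12*x^2 + 48*x - 64

Expanding det(x·I − A) (e.g. by cofactor expansion or by noting that A is similar to its Jordan form J, which has the same characteristic polynomial as A) gives
  χ_A(x) = x^3 - 12*x^2 + 48*x - 64
which factors as (x - 4)^3. The eigenvalues (with algebraic multiplicities) are λ = 4 with multiplicity 3.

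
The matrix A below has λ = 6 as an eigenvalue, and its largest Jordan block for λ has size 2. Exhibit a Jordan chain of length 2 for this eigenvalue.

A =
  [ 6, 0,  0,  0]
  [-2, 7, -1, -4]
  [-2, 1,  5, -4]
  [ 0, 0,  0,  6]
A Jordan chain for λ = 6 of length 2:
v_1 = (0, -2, -2, 0)ᵀ
v_2 = (1, 0, 0, 0)ᵀ

Let N = A − (6)·I. We want v_2 with N^2 v_2 = 0 but N^1 v_2 ≠ 0; then v_{j-1} := N · v_j for j = 2, …, 2.

Pick v_2 = (1, 0, 0, 0)ᵀ.
Then v_1 = N · v_2 = (0, -2, -2, 0)ᵀ.

Sanity check: (A − (6)·I) v_1 = (0, 0, 0, 0)ᵀ = 0. ✓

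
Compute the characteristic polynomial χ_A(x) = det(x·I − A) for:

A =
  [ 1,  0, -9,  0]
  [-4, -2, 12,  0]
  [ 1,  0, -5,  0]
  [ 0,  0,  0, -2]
x^4 + 8*x^3 + 24*x^2 + 32*x + 16

Expanding det(x·I − A) (e.g. by cofactor expansion or by noting that A is similar to its Jordan form J, which has the same characteristic polynomial as A) gives
  χ_A(x) = x^4 + 8*x^3 + 24*x^2 + 32*x + 16
which factors as (x + 2)^4. The eigenvalues (with algebraic multiplicities) are λ = -2 with multiplicity 4.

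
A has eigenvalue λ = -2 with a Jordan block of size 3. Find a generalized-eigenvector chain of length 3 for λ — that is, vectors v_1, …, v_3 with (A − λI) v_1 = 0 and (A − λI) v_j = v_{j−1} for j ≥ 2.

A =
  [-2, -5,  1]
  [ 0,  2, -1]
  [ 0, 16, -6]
A Jordan chain for λ = -2 of length 3:
v_1 = (-4, 0, 0)ᵀ
v_2 = (-5, 4, 16)ᵀ
v_3 = (0, 1, 0)ᵀ

Let N = A − (-2)·I. We want v_3 with N^3 v_3 = 0 but N^2 v_3 ≠ 0; then v_{j-1} := N · v_j for j = 3, …, 2.

Pick v_3 = (0, 1, 0)ᵀ.
Then v_2 = N · v_3 = (-5, 4, 16)ᵀ.
Then v_1 = N · v_2 = (-4, 0, 0)ᵀ.

Sanity check: (A − (-2)·I) v_1 = (0, 0, 0)ᵀ = 0. ✓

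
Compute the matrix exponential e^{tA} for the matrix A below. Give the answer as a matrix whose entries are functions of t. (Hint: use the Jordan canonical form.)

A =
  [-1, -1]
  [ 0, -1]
e^{tA} =
  [exp(-t), -t*exp(-t)]
  [0, exp(-t)]

Strategy: write A = P · J · P⁻¹ where J is a Jordan canonical form, so e^{tA} = P · e^{tJ} · P⁻¹, and e^{tJ} can be computed block-by-block.

A has Jordan form
J =
  [-1,  1]
  [ 0, -1]
(up to reordering of blocks).

Per-block formulas:
  For a 2×2 Jordan block J_2(-1): exp(t · J_2(-1)) = e^(-1t)·(I + t·N), where N is the 2×2 nilpotent shift.

After assembling e^{tJ} and conjugating by P, we get:

e^{tA} =
  [exp(-t), -t*exp(-t)]
  [0, exp(-t)]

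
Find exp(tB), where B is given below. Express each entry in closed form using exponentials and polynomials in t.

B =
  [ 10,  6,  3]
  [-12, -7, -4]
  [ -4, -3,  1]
e^{tB} =
  [12*t*exp(t) - 3*exp(2*t) + 4*exp(t), 9*t*exp(t) - 3*exp(2*t) + 3*exp(t), 3*exp(2*t) - 3*exp(t)]
  [-16*t*exp(t) + 4*exp(2*t) - 4*exp(t), -12*t*exp(t) + 4*exp(2*t) - 3*exp(t), -4*exp(2*t) + 4*exp(t)]
  [-4*t*exp(t), -3*t*exp(t), exp(t)]

Strategy: write B = P · J · P⁻¹ where J is a Jordan canonical form, so e^{tB} = P · e^{tJ} · P⁻¹, and e^{tJ} can be computed block-by-block.

B has Jordan form
J =
  [1, 1, 0]
  [0, 1, 0]
  [0, 0, 2]
(up to reordering of blocks).

Per-block formulas:
  For a 2×2 Jordan block J_2(1): exp(t · J_2(1)) = e^(1t)·(I + t·N), where N is the 2×2 nilpotent shift.
  For a 1×1 block at λ = 2: exp(t · [2]) = [e^(2t)].

After assembling e^{tJ} and conjugating by P, we get:

e^{tB} =
  [12*t*exp(t) - 3*exp(2*t) + 4*exp(t), 9*t*exp(t) - 3*exp(2*t) + 3*exp(t), 3*exp(2*t) - 3*exp(t)]
  [-16*t*exp(t) + 4*exp(2*t) - 4*exp(t), -12*t*exp(t) + 4*exp(2*t) - 3*exp(t), -4*exp(2*t) + 4*exp(t)]
  [-4*t*exp(t), -3*t*exp(t), exp(t)]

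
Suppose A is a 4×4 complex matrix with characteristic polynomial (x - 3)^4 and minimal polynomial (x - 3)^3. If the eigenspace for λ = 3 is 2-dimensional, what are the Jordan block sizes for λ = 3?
Block sizes for λ = 3: [3, 1]

Step 1 — from the characteristic polynomial, algebraic multiplicity of λ = 3 is 4. From dim ker(A − (3)·I) = 2, there are exactly 2 Jordan blocks for λ = 3.
Step 2 — from the minimal polynomial, the factor (x − 3)^3 tells us the largest block for λ = 3 has size 3.
Step 3 — with total size 4, 2 blocks, and largest block 3, the block sizes (in nonincreasing order) are [3, 1].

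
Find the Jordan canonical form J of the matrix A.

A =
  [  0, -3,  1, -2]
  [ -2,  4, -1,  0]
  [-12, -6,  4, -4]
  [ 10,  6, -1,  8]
J_3(4) ⊕ J_1(4)

The characteristic polynomial is
  det(x·I − A) = x^4 - 16*x^3 + 96*x^2 - 256*x + 256 = (x - 4)^4

Eigenvalues and multiplicities (the geometric multiplicity of λ is n − rank(A − λI), which equals the number of Jordan blocks for λ):
  λ = 4: algebraic multiplicity = 4, geometric multiplicity = 2

Determining the block sizes for each eigenvalue:
  λ = 4: with am = 4 and gm = 2, the partition is not yet determined (e.g. several partitions of 4 into 2 parts exist). Let N = A − (4)·I. Computing rank(N^1) = 2, rank(N^2) = 1, rank(N^3) = 0; the number of blocks of size ≥ j is rank(N^{j−1}) − rank(N^j), giving [2, 1, 1]. So we have 1 block(s) of size 3, 1 block(s) of size 1 → block sizes [3, 1]

Assembling the blocks gives a Jordan form
J =
  [4, 1, 0, 0]
  [0, 4, 1, 0]
  [0, 0, 4, 0]
  [0, 0, 0, 4]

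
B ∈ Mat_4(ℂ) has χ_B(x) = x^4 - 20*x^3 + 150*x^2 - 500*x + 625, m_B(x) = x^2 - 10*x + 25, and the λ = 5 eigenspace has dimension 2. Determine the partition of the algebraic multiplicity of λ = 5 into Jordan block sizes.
Block sizes for λ = 5: [2, 2]

Step 1 — from the characteristic polynomial, algebraic multiplicity of λ = 5 is 4. From dim ker(B − (5)·I) = 2, there are exactly 2 Jordan blocks for λ = 5.
Step 2 — from the minimal polynomial, the factor (x − 5)^2 tells us the largest block for λ = 5 has size 2.
Step 3 — with total size 4, 2 blocks, and largest block 2, the block sizes (in nonincreasing order) are [2, 2].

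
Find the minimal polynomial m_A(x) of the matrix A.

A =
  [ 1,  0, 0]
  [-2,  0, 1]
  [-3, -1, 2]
x^3 - 3*x^2 + 3*x - 1

The characteristic polynomial is χ_A(x) = (x - 1)^3, so the eigenvalues are known. The minimal polynomial is
  m_A(x) = Π_λ (x − λ)^{k_λ}
where k_λ is the size of the *largest* Jordan block for λ (equivalently, the smallest k with (A − λI)^k v = 0 for every generalised eigenvector v of λ).

  λ = 1: largest Jordan block has size 3, contributing (x − 1)^3

So m_A(x) = (x - 1)^3 = x^3 - 3*x^2 + 3*x - 1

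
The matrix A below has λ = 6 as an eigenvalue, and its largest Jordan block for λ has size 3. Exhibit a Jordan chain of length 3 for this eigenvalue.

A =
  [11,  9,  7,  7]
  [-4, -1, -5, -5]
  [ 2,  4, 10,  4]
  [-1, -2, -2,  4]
A Jordan chain for λ = 6 of length 3:
v_1 = (-4, 3, -2, 1)ᵀ
v_2 = (5, -4, 2, -1)ᵀ
v_3 = (1, 0, 0, 0)ᵀ

Let N = A − (6)·I. We want v_3 with N^3 v_3 = 0 but N^2 v_3 ≠ 0; then v_{j-1} := N · v_j for j = 3, …, 2.

Pick v_3 = (1, 0, 0, 0)ᵀ.
Then v_2 = N · v_3 = (5, -4, 2, -1)ᵀ.
Then v_1 = N · v_2 = (-4, 3, -2, 1)ᵀ.

Sanity check: (A − (6)·I) v_1 = (0, 0, 0, 0)ᵀ = 0. ✓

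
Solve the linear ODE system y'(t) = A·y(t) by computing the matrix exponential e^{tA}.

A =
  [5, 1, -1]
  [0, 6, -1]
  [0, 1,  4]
e^{tA} =
  [exp(5*t), t*exp(5*t), -t*exp(5*t)]
  [0, t*exp(5*t) + exp(5*t), -t*exp(5*t)]
  [0, t*exp(5*t), -t*exp(5*t) + exp(5*t)]

Strategy: write A = P · J · P⁻¹ where J is a Jordan canonical form, so e^{tA} = P · e^{tJ} · P⁻¹, and e^{tJ} can be computed block-by-block.

A has Jordan form
J =
  [5, 1, 0]
  [0, 5, 0]
  [0, 0, 5]
(up to reordering of blocks).

Per-block formulas:
  For a 1×1 block at λ = 5: exp(t · [5]) = [e^(5t)].
  For a 2×2 Jordan block J_2(5): exp(t · J_2(5)) = e^(5t)·(I + t·N), where N is the 2×2 nilpotent shift.

After assembling e^{tJ} and conjugating by P, we get:

e^{tA} =
  [exp(5*t), t*exp(5*t), -t*exp(5*t)]
  [0, t*exp(5*t) + exp(5*t), -t*exp(5*t)]
  [0, t*exp(5*t), -t*exp(5*t) + exp(5*t)]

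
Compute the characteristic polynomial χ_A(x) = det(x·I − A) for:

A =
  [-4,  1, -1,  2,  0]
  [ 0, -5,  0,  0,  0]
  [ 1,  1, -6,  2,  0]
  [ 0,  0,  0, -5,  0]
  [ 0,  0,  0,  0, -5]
x^5 + 25*x^4 + 250*x^3 + 1250*x^2 + 3125*x + 3125

Expanding det(x·I − A) (e.g. by cofactor expansion or by noting that A is similar to its Jordan form J, which has the same characteristic polynomial as A) gives
  χ_A(x) = x^5 + 25*x^4 + 250*x^3 + 1250*x^2 + 3125*x + 3125
which factors as (x + 5)^5. The eigenvalues (with algebraic multiplicities) are λ = -5 with multiplicity 5.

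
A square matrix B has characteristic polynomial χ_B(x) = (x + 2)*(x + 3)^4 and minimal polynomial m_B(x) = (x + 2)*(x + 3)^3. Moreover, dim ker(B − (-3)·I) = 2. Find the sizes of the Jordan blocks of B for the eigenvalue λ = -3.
Block sizes for λ = -3: [3, 1]

Step 1 — from the characteristic polynomial, algebraic multiplicity of λ = -3 is 4. From dim ker(B − (-3)·I) = 2, there are exactly 2 Jordan blocks for λ = -3.
Step 2 — from the minimal polynomial, the factor (x + 3)^3 tells us the largest block for λ = -3 has size 3.
Step 3 — with total size 4, 2 blocks, and largest block 3, the block sizes (in nonincreasing order) are [3, 1].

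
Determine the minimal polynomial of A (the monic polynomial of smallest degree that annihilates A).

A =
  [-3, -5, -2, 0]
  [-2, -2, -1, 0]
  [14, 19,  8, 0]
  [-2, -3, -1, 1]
x^3 - 3*x^2 + 3*x - 1

The characteristic polynomial is χ_A(x) = (x - 1)^4, so the eigenvalues are known. The minimal polynomial is
  m_A(x) = Π_λ (x − λ)^{k_λ}
where k_λ is the size of the *largest* Jordan block for λ (equivalently, the smallest k with (A − λI)^k v = 0 for every generalised eigenvector v of λ).

  λ = 1: largest Jordan block has size 3, contributing (x − 1)^3

So m_A(x) = (x - 1)^3 = x^3 - 3*x^2 + 3*x - 1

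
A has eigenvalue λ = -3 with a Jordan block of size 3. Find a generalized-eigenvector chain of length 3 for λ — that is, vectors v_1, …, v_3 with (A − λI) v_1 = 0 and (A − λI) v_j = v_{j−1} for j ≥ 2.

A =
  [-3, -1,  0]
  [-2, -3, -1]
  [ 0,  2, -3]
A Jordan chain for λ = -3 of length 3:
v_1 = (2, 0, -4)ᵀ
v_2 = (0, -2, 0)ᵀ
v_3 = (1, 0, 0)ᵀ

Let N = A − (-3)·I. We want v_3 with N^3 v_3 = 0 but N^2 v_3 ≠ 0; then v_{j-1} := N · v_j for j = 3, …, 2.

Pick v_3 = (1, 0, 0)ᵀ.
Then v_2 = N · v_3 = (0, -2, 0)ᵀ.
Then v_1 = N · v_2 = (2, 0, -4)ᵀ.

Sanity check: (A − (-3)·I) v_1 = (0, 0, 0)ᵀ = 0. ✓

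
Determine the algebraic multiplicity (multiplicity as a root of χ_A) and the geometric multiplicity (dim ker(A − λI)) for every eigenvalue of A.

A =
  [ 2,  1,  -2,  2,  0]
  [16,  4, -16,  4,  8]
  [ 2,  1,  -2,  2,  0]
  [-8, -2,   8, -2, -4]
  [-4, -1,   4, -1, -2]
λ = 0: alg = 5, geom = 3

Step 1 — factor the characteristic polynomial to read off the algebraic multiplicities:
  χ_A(x) = x^5

Step 2 — compute geometric multiplicities via the rank-nullity identity g(λ) = n − rank(A − λI):
  rank(A − (0)·I) = 2, so dim ker(A − (0)·I) = n − 2 = 3

Summary:
  λ = 0: algebraic multiplicity = 5, geometric multiplicity = 3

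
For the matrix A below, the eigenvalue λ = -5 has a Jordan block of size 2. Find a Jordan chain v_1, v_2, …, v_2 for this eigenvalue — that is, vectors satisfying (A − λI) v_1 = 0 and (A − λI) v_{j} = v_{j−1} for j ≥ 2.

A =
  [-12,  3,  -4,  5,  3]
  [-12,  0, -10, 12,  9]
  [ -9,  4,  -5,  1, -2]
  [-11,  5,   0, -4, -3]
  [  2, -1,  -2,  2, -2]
A Jordan chain for λ = -5 of length 2:
v_1 = (-7, -12, -9, -11, 2)ᵀ
v_2 = (1, 0, 0, 0, 0)ᵀ

Let N = A − (-5)·I. We want v_2 with N^2 v_2 = 0 but N^1 v_2 ≠ 0; then v_{j-1} := N · v_j for j = 2, …, 2.

Pick v_2 = (1, 0, 0, 0, 0)ᵀ.
Then v_1 = N · v_2 = (-7, -12, -9, -11, 2)ᵀ.

Sanity check: (A − (-5)·I) v_1 = (0, 0, 0, 0, 0)ᵀ = 0. ✓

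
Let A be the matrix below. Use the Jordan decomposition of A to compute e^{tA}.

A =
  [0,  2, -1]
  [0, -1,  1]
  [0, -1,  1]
e^{tA} =
  [1, -t^2/2 + 2*t, t^2/2 - t]
  [0, 1 - t, t]
  [0, -t, t + 1]

Strategy: write A = P · J · P⁻¹ where J is a Jordan canonical form, so e^{tA} = P · e^{tJ} · P⁻¹, and e^{tJ} can be computed block-by-block.

A has Jordan form
J =
  [0, 1, 0]
  [0, 0, 1]
  [0, 0, 0]
(up to reordering of blocks).

Per-block formulas:
  For a 3×3 Jordan block J_3(0): exp(t · J_3(0)) = e^(0t)·(I + t·N + (t^2/2)·N^2), where N is the 3×3 nilpotent shift.

After assembling e^{tJ} and conjugating by P, we get:

e^{tA} =
  [1, -t^2/2 + 2*t, t^2/2 - t]
  [0, 1 - t, t]
  [0, -t, t + 1]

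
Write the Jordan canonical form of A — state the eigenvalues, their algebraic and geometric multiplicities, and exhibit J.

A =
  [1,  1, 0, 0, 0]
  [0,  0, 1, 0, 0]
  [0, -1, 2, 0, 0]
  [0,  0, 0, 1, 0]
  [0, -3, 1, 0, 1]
J_3(1) ⊕ J_1(1) ⊕ J_1(1)

The characteristic polynomial is
  det(x·I − A) = x^5 - 5*x^4 + 10*x^3 - 10*x^2 + 5*x - 1 = (x - 1)^5

Eigenvalues and multiplicities (the geometric multiplicity of λ is n − rank(A − λI), which equals the number of Jordan blocks for λ):
  λ = 1: algebraic multiplicity = 5, geometric multiplicity = 3

Determining the block sizes for each eigenvalue:
  λ = 1: with am = 5 and gm = 3, the partition is not yet determined (e.g. several partitions of 5 into 3 parts exist). Let N = A − (1)·I. Computing rank(N^1) = 2, rank(N^2) = 1, rank(N^3) = 0; the number of blocks of size ≥ j is rank(N^{j−1}) − rank(N^j), giving [3, 1, 1]. So we have 1 block(s) of size 3, 2 block(s) of size 1 → block sizes [3, 1, 1]

Assembling the blocks gives a Jordan form
J =
  [1, 1, 0, 0, 0]
  [0, 1, 1, 0, 0]
  [0, 0, 1, 0, 0]
  [0, 0, 0, 1, 0]
  [0, 0, 0, 0, 1]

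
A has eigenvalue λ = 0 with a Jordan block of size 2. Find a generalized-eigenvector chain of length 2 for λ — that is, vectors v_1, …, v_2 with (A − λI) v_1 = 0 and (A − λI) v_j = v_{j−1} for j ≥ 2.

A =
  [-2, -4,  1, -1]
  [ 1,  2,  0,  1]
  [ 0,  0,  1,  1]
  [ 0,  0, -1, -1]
A Jordan chain for λ = 0 of length 2:
v_1 = (-2, 1, 0, 0)ᵀ
v_2 = (1, 0, 0, 0)ᵀ

Let N = A − (0)·I. We want v_2 with N^2 v_2 = 0 but N^1 v_2 ≠ 0; then v_{j-1} := N · v_j for j = 2, …, 2.

Pick v_2 = (1, 0, 0, 0)ᵀ.
Then v_1 = N · v_2 = (-2, 1, 0, 0)ᵀ.

Sanity check: (A − (0)·I) v_1 = (0, 0, 0, 0)ᵀ = 0. ✓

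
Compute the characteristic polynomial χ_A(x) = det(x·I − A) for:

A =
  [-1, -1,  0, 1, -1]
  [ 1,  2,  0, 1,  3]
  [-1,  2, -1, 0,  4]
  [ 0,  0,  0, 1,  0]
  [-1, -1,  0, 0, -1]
x^5 - x^3

Expanding det(x·I − A) (e.g. by cofactor expansion or by noting that A is similar to its Jordan form J, which has the same characteristic polynomial as A) gives
  χ_A(x) = x^5 - x^3
which factors as x^3*(x - 1)*(x + 1). The eigenvalues (with algebraic multiplicities) are λ = -1 with multiplicity 1, λ = 0 with multiplicity 3, λ = 1 with multiplicity 1.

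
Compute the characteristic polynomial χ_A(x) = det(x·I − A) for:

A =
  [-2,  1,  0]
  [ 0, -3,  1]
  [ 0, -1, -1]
x^3 + 6*x^2 + 12*x + 8

Expanding det(x·I − A) (e.g. by cofactor expansion or by noting that A is similar to its Jordan form J, which has the same characteristic polynomial as A) gives
  χ_A(x) = x^3 + 6*x^2 + 12*x + 8
which factors as (x + 2)^3. The eigenvalues (with algebraic multiplicities) are λ = -2 with multiplicity 3.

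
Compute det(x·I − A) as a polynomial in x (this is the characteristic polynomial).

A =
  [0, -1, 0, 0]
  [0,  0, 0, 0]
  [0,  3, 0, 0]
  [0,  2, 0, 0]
x^4

Expanding det(x·I − A) (e.g. by cofactor expansion or by noting that A is similar to its Jordan form J, which has the same characteristic polynomial as A) gives
  χ_A(x) = x^4
which factors as x^4. The eigenvalues (with algebraic multiplicities) are λ = 0 with multiplicity 4.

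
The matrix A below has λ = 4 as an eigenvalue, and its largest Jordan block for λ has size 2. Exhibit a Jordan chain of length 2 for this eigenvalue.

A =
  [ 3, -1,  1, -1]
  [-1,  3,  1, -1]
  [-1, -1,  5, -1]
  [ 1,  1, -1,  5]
A Jordan chain for λ = 4 of length 2:
v_1 = (-1, -1, -1, 1)ᵀ
v_2 = (1, 0, 0, 0)ᵀ

Let N = A − (4)·I. We want v_2 with N^2 v_2 = 0 but N^1 v_2 ≠ 0; then v_{j-1} := N · v_j for j = 2, …, 2.

Pick v_2 = (1, 0, 0, 0)ᵀ.
Then v_1 = N · v_2 = (-1, -1, -1, 1)ᵀ.

Sanity check: (A − (4)·I) v_1 = (0, 0, 0, 0)ᵀ = 0. ✓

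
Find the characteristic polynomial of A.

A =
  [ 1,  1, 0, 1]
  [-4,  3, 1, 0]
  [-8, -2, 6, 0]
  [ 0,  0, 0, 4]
x^4 - 14*x^3 + 73*x^2 - 168*x + 144

Expanding det(x·I − A) (e.g. by cofactor expansion or by noting that A is similar to its Jordan form J, which has the same characteristic polynomial as A) gives
  χ_A(x) = x^4 - 14*x^3 + 73*x^2 - 168*x + 144
which factors as (x - 4)^2*(x - 3)^2. The eigenvalues (with algebraic multiplicities) are λ = 3 with multiplicity 2, λ = 4 with multiplicity 2.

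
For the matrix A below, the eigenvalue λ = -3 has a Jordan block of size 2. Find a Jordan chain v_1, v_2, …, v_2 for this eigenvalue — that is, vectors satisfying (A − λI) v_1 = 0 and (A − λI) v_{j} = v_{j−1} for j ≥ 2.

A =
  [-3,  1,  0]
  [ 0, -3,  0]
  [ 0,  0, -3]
A Jordan chain for λ = -3 of length 2:
v_1 = (1, 0, 0)ᵀ
v_2 = (0, 1, 0)ᵀ

Let N = A − (-3)·I. We want v_2 with N^2 v_2 = 0 but N^1 v_2 ≠ 0; then v_{j-1} := N · v_j for j = 2, …, 2.

Pick v_2 = (0, 1, 0)ᵀ.
Then v_1 = N · v_2 = (1, 0, 0)ᵀ.

Sanity check: (A − (-3)·I) v_1 = (0, 0, 0)ᵀ = 0. ✓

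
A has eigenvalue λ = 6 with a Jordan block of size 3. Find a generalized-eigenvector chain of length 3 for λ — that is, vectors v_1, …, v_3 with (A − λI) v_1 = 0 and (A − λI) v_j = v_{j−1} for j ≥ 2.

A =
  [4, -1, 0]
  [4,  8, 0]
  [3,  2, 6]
A Jordan chain for λ = 6 of length 3:
v_1 = (0, 0, 2)ᵀ
v_2 = (-2, 4, 3)ᵀ
v_3 = (1, 0, 0)ᵀ

Let N = A − (6)·I. We want v_3 with N^3 v_3 = 0 but N^2 v_3 ≠ 0; then v_{j-1} := N · v_j for j = 3, …, 2.

Pick v_3 = (1, 0, 0)ᵀ.
Then v_2 = N · v_3 = (-2, 4, 3)ᵀ.
Then v_1 = N · v_2 = (0, 0, 2)ᵀ.

Sanity check: (A − (6)·I) v_1 = (0, 0, 0)ᵀ = 0. ✓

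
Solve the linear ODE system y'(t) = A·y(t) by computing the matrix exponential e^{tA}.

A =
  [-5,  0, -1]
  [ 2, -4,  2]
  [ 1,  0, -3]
e^{tA} =
  [-t*exp(-4*t) + exp(-4*t), 0, -t*exp(-4*t)]
  [2*t*exp(-4*t), exp(-4*t), 2*t*exp(-4*t)]
  [t*exp(-4*t), 0, t*exp(-4*t) + exp(-4*t)]

Strategy: write A = P · J · P⁻¹ where J is a Jordan canonical form, so e^{tA} = P · e^{tJ} · P⁻¹, and e^{tJ} can be computed block-by-block.

A has Jordan form
J =
  [-4,  1,  0]
  [ 0, -4,  0]
  [ 0,  0, -4]
(up to reordering of blocks).

Per-block formulas:
  For a 2×2 Jordan block J_2(-4): exp(t · J_2(-4)) = e^(-4t)·(I + t·N), where N is the 2×2 nilpotent shift.
  For a 1×1 block at λ = -4: exp(t · [-4]) = [e^(-4t)].

After assembling e^{tJ} and conjugating by P, we get:

e^{tA} =
  [-t*exp(-4*t) + exp(-4*t), 0, -t*exp(-4*t)]
  [2*t*exp(-4*t), exp(-4*t), 2*t*exp(-4*t)]
  [t*exp(-4*t), 0, t*exp(-4*t) + exp(-4*t)]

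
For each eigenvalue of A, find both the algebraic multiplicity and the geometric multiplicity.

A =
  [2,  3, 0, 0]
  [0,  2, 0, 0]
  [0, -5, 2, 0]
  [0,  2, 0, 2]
λ = 2: alg = 4, geom = 3

Step 1 — factor the characteristic polynomial to read off the algebraic multiplicities:
  χ_A(x) = (x - 2)^4

Step 2 — compute geometric multiplicities via the rank-nullity identity g(λ) = n − rank(A − λI):
  rank(A − (2)·I) = 1, so dim ker(A − (2)·I) = n − 1 = 3

Summary:
  λ = 2: algebraic multiplicity = 4, geometric multiplicity = 3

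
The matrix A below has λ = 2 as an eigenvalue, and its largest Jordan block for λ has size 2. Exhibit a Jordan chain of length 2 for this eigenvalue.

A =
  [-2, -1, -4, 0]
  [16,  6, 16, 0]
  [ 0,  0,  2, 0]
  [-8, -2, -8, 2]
A Jordan chain for λ = 2 of length 2:
v_1 = (-4, 16, 0, -8)ᵀ
v_2 = (1, 0, 0, 0)ᵀ

Let N = A − (2)·I. We want v_2 with N^2 v_2 = 0 but N^1 v_2 ≠ 0; then v_{j-1} := N · v_j for j = 2, …, 2.

Pick v_2 = (1, 0, 0, 0)ᵀ.
Then v_1 = N · v_2 = (-4, 16, 0, -8)ᵀ.

Sanity check: (A − (2)·I) v_1 = (0, 0, 0, 0)ᵀ = 0. ✓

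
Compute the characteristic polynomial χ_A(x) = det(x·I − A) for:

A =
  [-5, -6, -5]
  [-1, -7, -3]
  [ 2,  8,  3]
x^3 + 9*x^2 + 27*x + 27

Expanding det(x·I − A) (e.g. by cofactor expansion or by noting that A is similar to its Jordan form J, which has the same characteristic polynomial as A) gives
  χ_A(x) = x^3 + 9*x^2 + 27*x + 27
which factors as (x + 3)^3. The eigenvalues (with algebraic multiplicities) are λ = -3 with multiplicity 3.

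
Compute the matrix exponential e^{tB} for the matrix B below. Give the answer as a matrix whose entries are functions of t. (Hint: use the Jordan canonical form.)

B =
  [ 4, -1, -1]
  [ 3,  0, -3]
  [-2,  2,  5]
e^{tB} =
  [t*exp(3*t) + exp(3*t), -t*exp(3*t), -t*exp(3*t)]
  [3*t*exp(3*t), -3*t*exp(3*t) + exp(3*t), -3*t*exp(3*t)]
  [-2*t*exp(3*t), 2*t*exp(3*t), 2*t*exp(3*t) + exp(3*t)]

Strategy: write B = P · J · P⁻¹ where J is a Jordan canonical form, so e^{tB} = P · e^{tJ} · P⁻¹, and e^{tJ} can be computed block-by-block.

B has Jordan form
J =
  [3, 1, 0]
  [0, 3, 0]
  [0, 0, 3]
(up to reordering of blocks).

Per-block formulas:
  For a 2×2 Jordan block J_2(3): exp(t · J_2(3)) = e^(3t)·(I + t·N), where N is the 2×2 nilpotent shift.
  For a 1×1 block at λ = 3: exp(t · [3]) = [e^(3t)].

After assembling e^{tJ} and conjugating by P, we get:

e^{tB} =
  [t*exp(3*t) + exp(3*t), -t*exp(3*t), -t*exp(3*t)]
  [3*t*exp(3*t), -3*t*exp(3*t) + exp(3*t), -3*t*exp(3*t)]
  [-2*t*exp(3*t), 2*t*exp(3*t), 2*t*exp(3*t) + exp(3*t)]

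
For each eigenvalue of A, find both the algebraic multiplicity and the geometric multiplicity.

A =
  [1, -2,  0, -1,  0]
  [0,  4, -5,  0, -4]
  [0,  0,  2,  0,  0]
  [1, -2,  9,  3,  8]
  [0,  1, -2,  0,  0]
λ = 2: alg = 5, geom = 2

Step 1 — factor the characteristic polynomial to read off the algebraic multiplicities:
  χ_A(x) = (x - 2)^5

Step 2 — compute geometric multiplicities via the rank-nullity identity g(λ) = n − rank(A − λI):
  rank(A − (2)·I) = 3, so dim ker(A − (2)·I) = n − 3 = 2

Summary:
  λ = 2: algebraic multiplicity = 5, geometric multiplicity = 2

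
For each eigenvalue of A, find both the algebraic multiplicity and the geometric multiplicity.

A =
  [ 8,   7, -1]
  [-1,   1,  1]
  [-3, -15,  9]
λ = 6: alg = 3, geom = 1

Step 1 — factor the characteristic polynomial to read off the algebraic multiplicities:
  χ_A(x) = (x - 6)^3

Step 2 — compute geometric multiplicities via the rank-nullity identity g(λ) = n − rank(A − λI):
  rank(A − (6)·I) = 2, so dim ker(A − (6)·I) = n − 2 = 1

Summary:
  λ = 6: algebraic multiplicity = 3, geometric multiplicity = 1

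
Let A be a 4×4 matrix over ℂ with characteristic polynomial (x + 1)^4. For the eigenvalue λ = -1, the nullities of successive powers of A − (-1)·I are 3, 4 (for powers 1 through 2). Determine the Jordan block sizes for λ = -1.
Block sizes for λ = -1: [2, 1, 1]

From the dimensions of kernels of powers, the number of Jordan blocks of size at least j is d_j − d_{j−1} where d_j = dim ker(N^j) (with d_0 = 0). Computing the differences gives [3, 1].
The number of blocks of size exactly k is (#blocks of size ≥ k) − (#blocks of size ≥ k + 1), so the partition is: 2 block(s) of size 1, 1 block(s) of size 2.
In nonincreasing order the block sizes are [2, 1, 1].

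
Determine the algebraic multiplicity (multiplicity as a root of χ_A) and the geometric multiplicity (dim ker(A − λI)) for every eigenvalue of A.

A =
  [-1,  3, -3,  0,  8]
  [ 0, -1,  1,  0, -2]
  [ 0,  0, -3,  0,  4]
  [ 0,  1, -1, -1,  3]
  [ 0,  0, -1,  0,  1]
λ = -1: alg = 5, geom = 2

Step 1 — factor the characteristic polynomial to read off the algebraic multiplicities:
  χ_A(x) = (x + 1)^5

Step 2 — compute geometric multiplicities via the rank-nullity identity g(λ) = n − rank(A − λI):
  rank(A − (-1)·I) = 3, so dim ker(A − (-1)·I) = n − 3 = 2

Summary:
  λ = -1: algebraic multiplicity = 5, geometric multiplicity = 2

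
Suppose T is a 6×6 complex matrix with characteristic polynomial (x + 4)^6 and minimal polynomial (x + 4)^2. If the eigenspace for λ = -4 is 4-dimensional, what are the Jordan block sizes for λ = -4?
Block sizes for λ = -4: [2, 2, 1, 1]

Step 1 — from the characteristic polynomial, algebraic multiplicity of λ = -4 is 6. From dim ker(T − (-4)·I) = 4, there are exactly 4 Jordan blocks for λ = -4.
Step 2 — from the minimal polynomial, the factor (x + 4)^2 tells us the largest block for λ = -4 has size 2.
Step 3 — with total size 6, 4 blocks, and largest block 2, the block sizes (in nonincreasing order) are [2, 2, 1, 1].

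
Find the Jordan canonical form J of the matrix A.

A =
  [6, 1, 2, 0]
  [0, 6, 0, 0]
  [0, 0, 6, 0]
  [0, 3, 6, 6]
J_2(6) ⊕ J_1(6) ⊕ J_1(6)

The characteristic polynomial is
  det(x·I − A) = x^4 - 24*x^3 + 216*x^2 - 864*x + 1296 = (x - 6)^4

Eigenvalues and multiplicities (the geometric multiplicity of λ is n − rank(A − λI), which equals the number of Jordan blocks for λ):
  λ = 6: algebraic multiplicity = 4, geometric multiplicity = 3

Determining the block sizes for each eigenvalue:
  λ = 6: 3 blocks summing to 4 forces exactly one block of size 2 and the rest size 1 → block sizes [2, 1, 1]

Assembling the blocks gives a Jordan form
J =
  [6, 1, 0, 0]
  [0, 6, 0, 0]
  [0, 0, 6, 0]
  [0, 0, 0, 6]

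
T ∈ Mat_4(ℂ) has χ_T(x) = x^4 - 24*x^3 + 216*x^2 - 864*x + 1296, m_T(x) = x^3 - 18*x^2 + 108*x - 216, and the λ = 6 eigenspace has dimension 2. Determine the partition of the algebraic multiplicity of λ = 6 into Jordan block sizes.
Block sizes for λ = 6: [3, 1]

Step 1 — from the characteristic polynomial, algebraic multiplicity of λ = 6 is 4. From dim ker(T − (6)·I) = 2, there are exactly 2 Jordan blocks for λ = 6.
Step 2 — from the minimal polynomial, the factor (x − 6)^3 tells us the largest block for λ = 6 has size 3.
Step 3 — with total size 4, 2 blocks, and largest block 3, the block sizes (in nonincreasing order) are [3, 1].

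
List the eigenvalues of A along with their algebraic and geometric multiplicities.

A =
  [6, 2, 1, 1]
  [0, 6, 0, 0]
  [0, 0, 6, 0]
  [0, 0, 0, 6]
λ = 6: alg = 4, geom = 3

Step 1 — factor the characteristic polynomial to read off the algebraic multiplicities:
  χ_A(x) = (x - 6)^4

Step 2 — compute geometric multiplicities via the rank-nullity identity g(λ) = n − rank(A − λI):
  rank(A − (6)·I) = 1, so dim ker(A − (6)·I) = n − 1 = 3

Summary:
  λ = 6: algebraic multiplicity = 4, geometric multiplicity = 3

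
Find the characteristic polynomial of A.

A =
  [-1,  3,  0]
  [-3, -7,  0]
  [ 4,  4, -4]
x^3 + 12*x^2 + 48*x + 64

Expanding det(x·I − A) (e.g. by cofactor expansion or by noting that A is similar to its Jordan form J, which has the same characteristic polynomial as A) gives
  χ_A(x) = x^3 + 12*x^2 + 48*x + 64
which factors as (x + 4)^3. The eigenvalues (with algebraic multiplicities) are λ = -4 with multiplicity 3.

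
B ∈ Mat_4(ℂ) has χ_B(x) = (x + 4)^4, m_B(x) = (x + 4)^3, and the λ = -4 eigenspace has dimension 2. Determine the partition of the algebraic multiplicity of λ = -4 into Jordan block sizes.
Block sizes for λ = -4: [3, 1]

Step 1 — from the characteristic polynomial, algebraic multiplicity of λ = -4 is 4. From dim ker(B − (-4)·I) = 2, there are exactly 2 Jordan blocks for λ = -4.
Step 2 — from the minimal polynomial, the factor (x + 4)^3 tells us the largest block for λ = -4 has size 3.
Step 3 — with total size 4, 2 blocks, and largest block 3, the block sizes (in nonincreasing order) are [3, 1].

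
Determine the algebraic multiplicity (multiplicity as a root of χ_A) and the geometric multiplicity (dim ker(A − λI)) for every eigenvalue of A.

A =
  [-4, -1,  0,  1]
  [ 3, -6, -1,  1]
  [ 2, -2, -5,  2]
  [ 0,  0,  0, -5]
λ = -5: alg = 4, geom = 2

Step 1 — factor the characteristic polynomial to read off the algebraic multiplicities:
  χ_A(x) = (x + 5)^4

Step 2 — compute geometric multiplicities via the rank-nullity identity g(λ) = n − rank(A − λI):
  rank(A − (-5)·I) = 2, so dim ker(A − (-5)·I) = n − 2 = 2

Summary:
  λ = -5: algebraic multiplicity = 4, geometric multiplicity = 2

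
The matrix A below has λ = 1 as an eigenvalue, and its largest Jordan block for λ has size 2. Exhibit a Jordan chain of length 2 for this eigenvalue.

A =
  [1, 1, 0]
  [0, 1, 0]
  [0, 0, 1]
A Jordan chain for λ = 1 of length 2:
v_1 = (1, 0, 0)ᵀ
v_2 = (0, 1, 0)ᵀ

Let N = A − (1)·I. We want v_2 with N^2 v_2 = 0 but N^1 v_2 ≠ 0; then v_{j-1} := N · v_j for j = 2, …, 2.

Pick v_2 = (0, 1, 0)ᵀ.
Then v_1 = N · v_2 = (1, 0, 0)ᵀ.

Sanity check: (A − (1)·I) v_1 = (0, 0, 0)ᵀ = 0. ✓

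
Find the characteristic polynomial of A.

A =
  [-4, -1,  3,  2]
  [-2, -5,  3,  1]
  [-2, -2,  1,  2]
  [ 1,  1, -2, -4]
x^4 + 12*x^3 + 54*x^2 + 108*x + 81

Expanding det(x·I − A) (e.g. by cofactor expansion or by noting that A is similar to its Jordan form J, which has the same characteristic polynomial as A) gives
  χ_A(x) = x^4 + 12*x^3 + 54*x^2 + 108*x + 81
which factors as (x + 3)^4. The eigenvalues (with algebraic multiplicities) are λ = -3 with multiplicity 4.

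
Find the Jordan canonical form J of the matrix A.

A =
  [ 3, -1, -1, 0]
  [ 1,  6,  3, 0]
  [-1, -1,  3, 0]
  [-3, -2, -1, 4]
J_3(4) ⊕ J_1(4)

The characteristic polynomial is
  det(x·I − A) = x^4 - 16*x^3 + 96*x^2 - 256*x + 256 = (x - 4)^4

Eigenvalues and multiplicities (the geometric multiplicity of λ is n − rank(A − λI), which equals the number of Jordan blocks for λ):
  λ = 4: algebraic multiplicity = 4, geometric multiplicity = 2

Determining the block sizes for each eigenvalue:
  λ = 4: with am = 4 and gm = 2, the partition is not yet determined (e.g. several partitions of 4 into 2 parts exist). Let N = A − (4)·I. Computing rank(N^1) = 2, rank(N^2) = 1, rank(N^3) = 0; the number of blocks of size ≥ j is rank(N^{j−1}) − rank(N^j), giving [2, 1, 1]. So we have 1 block(s) of size 3, 1 block(s) of size 1 → block sizes [3, 1]

Assembling the blocks gives a Jordan form
J =
  [4, 1, 0, 0]
  [0, 4, 1, 0]
  [0, 0, 4, 0]
  [0, 0, 0, 4]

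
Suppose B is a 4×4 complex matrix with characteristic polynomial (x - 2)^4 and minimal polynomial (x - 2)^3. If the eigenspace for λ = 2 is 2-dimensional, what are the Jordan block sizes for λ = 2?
Block sizes for λ = 2: [3, 1]

Step 1 — from the characteristic polynomial, algebraic multiplicity of λ = 2 is 4. From dim ker(B − (2)·I) = 2, there are exactly 2 Jordan blocks for λ = 2.
Step 2 — from the minimal polynomial, the factor (x − 2)^3 tells us the largest block for λ = 2 has size 3.
Step 3 — with total size 4, 2 blocks, and largest block 3, the block sizes (in nonincreasing order) are [3, 1].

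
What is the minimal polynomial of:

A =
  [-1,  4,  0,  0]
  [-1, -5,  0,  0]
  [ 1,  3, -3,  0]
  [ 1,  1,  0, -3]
x^3 + 9*x^2 + 27*x + 27

The characteristic polynomial is χ_A(x) = (x + 3)^4, so the eigenvalues are known. The minimal polynomial is
  m_A(x) = Π_λ (x − λ)^{k_λ}
where k_λ is the size of the *largest* Jordan block for λ (equivalently, the smallest k with (A − λI)^k v = 0 for every generalised eigenvector v of λ).

  λ = -3: largest Jordan block has size 3, contributing (x + 3)^3

So m_A(x) = (x + 3)^3 = x^3 + 9*x^2 + 27*x + 27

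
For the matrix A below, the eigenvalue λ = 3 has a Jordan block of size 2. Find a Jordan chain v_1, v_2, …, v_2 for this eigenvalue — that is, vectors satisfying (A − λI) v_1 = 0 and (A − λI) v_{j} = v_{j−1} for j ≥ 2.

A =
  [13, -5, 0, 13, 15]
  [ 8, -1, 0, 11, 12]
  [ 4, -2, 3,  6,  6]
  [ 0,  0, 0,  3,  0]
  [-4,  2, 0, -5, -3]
A Jordan chain for λ = 3 of length 2:
v_1 = (10, 8, 4, 0, -4)ᵀ
v_2 = (1, 0, 0, 0, 0)ᵀ

Let N = A − (3)·I. We want v_2 with N^2 v_2 = 0 but N^1 v_2 ≠ 0; then v_{j-1} := N · v_j for j = 2, …, 2.

Pick v_2 = (1, 0, 0, 0, 0)ᵀ.
Then v_1 = N · v_2 = (10, 8, 4, 0, -4)ᵀ.

Sanity check: (A − (3)·I) v_1 = (0, 0, 0, 0, 0)ᵀ = 0. ✓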